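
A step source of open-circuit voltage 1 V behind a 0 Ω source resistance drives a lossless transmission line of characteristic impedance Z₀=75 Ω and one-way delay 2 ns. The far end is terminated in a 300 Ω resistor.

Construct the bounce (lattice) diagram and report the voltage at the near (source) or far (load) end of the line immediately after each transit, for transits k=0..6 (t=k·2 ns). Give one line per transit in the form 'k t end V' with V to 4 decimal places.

0 0 source 1.0000
1 2 load 1.6000
2 4 source 1.0000
3 6 load 0.6400
4 8 source 1.0000
5 10 load 1.2160
6 12 source 1.0000

Γ_L=0.600000, Γ_S=-1.000000; launch V₁=1·75/75=1.000000
k=0 src: V=1.0000
k=1 load: inc=1.000000, refl=1.000000·0.600000=0.6000; V=0.000000+1.000000+0.600000=1.6000
k=2 src: inc=0.600000, refl=0.600000·-1.000000=-0.6000; V=1.000000+0.600000+-0.600000=1.0000
k=3 load: inc=-0.600000, refl=-0.600000·0.600000=-0.3600; V=1.600000+-0.600000+-0.360000=0.6400
k=4 src: inc=-0.360000, refl=-0.360000·-1.000000=0.3600; V=1.000000+-0.360000+0.360000=1.0000
k=5 load: inc=0.360000, refl=0.360000·0.600000=0.2160; V=0.640000+0.360000+0.216000=1.2160
k=6 src: inc=0.216000, refl=0.216000·-1.000000=-0.2160; V=1.000000+0.216000+-0.216000=1.0000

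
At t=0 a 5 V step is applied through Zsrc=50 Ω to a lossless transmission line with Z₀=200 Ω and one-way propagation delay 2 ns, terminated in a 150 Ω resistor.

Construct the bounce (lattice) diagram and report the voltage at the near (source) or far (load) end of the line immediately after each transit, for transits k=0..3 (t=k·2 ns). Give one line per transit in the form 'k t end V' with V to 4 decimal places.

0 0 source 4.0000
1 2 load 3.4286
2 4 source 3.7714
3 6 load 3.7224

Γ_L=-0.142857, Γ_S=-0.600000; launch V₁=5·200/250=4.000000
k=0 src: V=4.0000
k=1 load: inc=4.000000, refl=4.000000·-0.142857=-0.5714; V=0.000000+4.000000+-0.571429=3.4286
k=2 src: inc=-0.571429, refl=-0.571429·-0.600000=0.3429; V=4.000000+-0.571429+0.342857=3.7714
k=3 load: inc=0.342857, refl=0.342857·-0.142857=-0.0490; V=3.428571+0.342857+-0.048980=3.7224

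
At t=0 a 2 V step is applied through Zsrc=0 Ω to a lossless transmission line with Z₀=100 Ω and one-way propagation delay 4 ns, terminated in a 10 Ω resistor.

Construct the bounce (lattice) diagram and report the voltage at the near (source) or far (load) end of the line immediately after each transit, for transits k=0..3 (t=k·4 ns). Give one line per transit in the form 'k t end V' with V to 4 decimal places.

Γ_L=-0.818182, Γ_S=-1.000000; launch V₁=2·100/100=2.000000
k=0 src: V=2.0000
k=1 load: inc=2.000000, refl=2.000000·-0.818182=-1.6364; V=0.000000+2.000000+-1.636364=0.3636
k=2 src: inc=-1.636364, refl=-1.636364·-1.000000=1.6364; V=2.000000+-1.636364+1.636364=2.0000
k=3 load: inc=1.636364, refl=1.636364·-0.818182=-1.3388; V=0.363636+1.636364+-1.338843=0.6612

0 0 source 2.0000
1 4 load 0.3636
2 8 source 2.0000
3 12 load 0.6612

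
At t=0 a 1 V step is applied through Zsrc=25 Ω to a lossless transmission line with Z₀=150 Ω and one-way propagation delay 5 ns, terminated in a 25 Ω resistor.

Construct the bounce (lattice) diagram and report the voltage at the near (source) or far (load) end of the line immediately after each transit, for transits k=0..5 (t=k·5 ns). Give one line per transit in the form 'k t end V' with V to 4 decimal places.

Γ_L=-0.714286, Γ_S=-0.714286; launch V₁=1·150/175=0.857143
k=0 src: V=0.8571
k=1 load: inc=0.857143, refl=0.857143·-0.714286=-0.6122; V=0.000000+0.857143+-0.612245=0.2449
k=2 src: inc=-0.612245, refl=-0.612245·-0.714286=0.4373; V=0.857143+-0.612245+0.437318=0.6822
k=3 load: inc=0.437318, refl=0.437318·-0.714286=-0.3124; V=0.244898+0.437318+-0.312370=0.3698
k=4 src: inc=-0.312370, refl=-0.312370·-0.714286=0.2231; V=0.682216+-0.312370+0.223121=0.5930
k=5 load: inc=0.223121, refl=0.223121·-0.714286=-0.1594; V=0.369846+0.223121+-0.159372=0.4336

0 0 source 0.8571
1 5 load 0.2449
2 10 source 0.6822
3 15 load 0.3698
4 20 source 0.5930
5 25 load 0.4336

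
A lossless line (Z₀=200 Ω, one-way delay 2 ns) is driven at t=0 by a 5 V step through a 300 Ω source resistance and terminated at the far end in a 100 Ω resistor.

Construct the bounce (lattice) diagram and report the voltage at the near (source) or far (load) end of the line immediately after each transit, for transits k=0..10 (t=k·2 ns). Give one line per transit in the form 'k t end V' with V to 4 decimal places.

0 0 source 2.0000
1 2 load 1.3333
2 4 source 1.2000
3 6 load 1.2444
4 8 source 1.2533
5 10 load 1.2504
6 12 source 1.2498
7 14 load 1.2500
8 16 source 1.2500
9 18 load 1.2500
10 20 source 1.2500

Γ_L=-0.333333, Γ_S=0.200000; launch V₁=5·200/500=2.000000
k=0 src: V=2.0000
k=1 load: inc=2.000000, refl=2.000000·-0.333333=-0.6667; V=0.000000+2.000000+-0.666667=1.3333
k=2 src: inc=-0.666667, refl=-0.666667·0.200000=-0.1333; V=2.000000+-0.666667+-0.133333=1.2000
k=3 load: inc=-0.133333, refl=-0.133333·-0.333333=0.0444; V=1.333333+-0.133333+0.044444=1.2444
k=4 src: inc=0.044444, refl=0.044444·0.200000=0.0089; V=1.200000+0.044444+0.008889=1.2533
k=5 load: inc=0.008889, refl=0.008889·-0.333333=-0.0030; V=1.244444+0.008889+-0.002963=1.2504
k=6 src: inc=-0.002963, refl=-0.002963·0.200000=-0.0006; V=1.253333+-0.002963+-0.000593=1.2498
k=7 load: inc=-0.000593, refl=-0.000593·-0.333333=0.0002; V=1.250370+-0.000593+0.000198=1.2500
k=8 src: inc=0.000198, refl=0.000198·0.200000=0.0000; V=1.249778+0.000198+0.000040=1.2500
k=9 load: inc=0.000040, refl=0.000040·-0.333333=-0.0000; V=1.249975+0.000040+-0.000013=1.2500
k=10 src: inc=-0.000013, refl=-0.000013·0.200000=-0.0000; V=1.250015+-0.000013+-0.000003=1.2500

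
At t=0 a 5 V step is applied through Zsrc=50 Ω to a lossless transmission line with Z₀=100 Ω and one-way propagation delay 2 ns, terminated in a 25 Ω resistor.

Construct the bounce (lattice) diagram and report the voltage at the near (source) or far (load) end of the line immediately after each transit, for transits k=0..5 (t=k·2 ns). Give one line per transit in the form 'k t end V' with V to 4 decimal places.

Γ_L=-0.600000, Γ_S=-0.333333; launch V₁=5·100/150=3.333333
k=0 src: V=3.3333
k=1 load: inc=3.333333, refl=3.333333·-0.600000=-2.0000; V=0.000000+3.333333+-2.000000=1.3333
k=2 src: inc=-2.000000, refl=-2.000000·-0.333333=0.6667; V=3.333333+-2.000000+0.666667=2.0000
k=3 load: inc=0.666667, refl=0.666667·-0.600000=-0.4000; V=1.333333+0.666667+-0.400000=1.6000
k=4 src: inc=-0.400000, refl=-0.400000·-0.333333=0.1333; V=2.000000+-0.400000+0.133333=1.7333
k=5 load: inc=0.133333, refl=0.133333·-0.600000=-0.0800; V=1.600000+0.133333+-0.080000=1.6533

0 0 source 3.3333
1 2 load 1.3333
2 4 source 2.0000
3 6 load 1.6000
4 8 source 1.7333
5 10 load 1.6533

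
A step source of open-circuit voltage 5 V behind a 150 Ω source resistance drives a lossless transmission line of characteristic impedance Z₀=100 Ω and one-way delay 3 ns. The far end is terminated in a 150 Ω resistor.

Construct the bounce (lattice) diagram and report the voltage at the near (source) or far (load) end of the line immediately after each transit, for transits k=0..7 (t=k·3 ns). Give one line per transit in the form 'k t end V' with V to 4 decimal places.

Γ_L=0.200000, Γ_S=0.200000; launch V₁=5·100/250=2.000000
k=0 src: V=2.0000
k=1 load: inc=2.000000, refl=2.000000·0.200000=0.4000; V=0.000000+2.000000+0.400000=2.4000
k=2 src: inc=0.400000, refl=0.400000·0.200000=0.0800; V=2.000000+0.400000+0.080000=2.4800
k=3 load: inc=0.080000, refl=0.080000·0.200000=0.0160; V=2.400000+0.080000+0.016000=2.4960
k=4 src: inc=0.016000, refl=0.016000·0.200000=0.0032; V=2.480000+0.016000+0.003200=2.4992
k=5 load: inc=0.003200, refl=0.003200·0.200000=0.0006; V=2.496000+0.003200+0.000640=2.4998
k=6 src: inc=0.000640, refl=0.000640·0.200000=0.0001; V=2.499200+0.000640+0.000128=2.5000
k=7 load: inc=0.000128, refl=0.000128·0.200000=0.0000; V=2.499840+0.000128+0.000026=2.5000

0 0 source 2.0000
1 3 load 2.4000
2 6 source 2.4800
3 9 load 2.4960
4 12 source 2.4992
5 15 load 2.4998
6 18 source 2.5000
7 21 load 2.5000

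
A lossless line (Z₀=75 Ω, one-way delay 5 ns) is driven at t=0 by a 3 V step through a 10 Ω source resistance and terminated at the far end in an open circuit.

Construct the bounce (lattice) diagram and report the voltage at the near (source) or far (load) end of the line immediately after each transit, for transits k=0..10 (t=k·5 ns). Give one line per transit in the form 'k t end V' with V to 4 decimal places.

Γ_L=1.000000, Γ_S=-0.764706; launch V₁=3·75/85=2.647059
k=0 src: V=2.6471
k=1 load: inc=2.647059, refl=2.647059·1.000000=2.6471; V=0.000000+2.647059+2.647059=5.2941
k=2 src: inc=2.647059, refl=2.647059·-0.764706=-2.0242; V=2.647059+2.647059+-2.024221=3.2699
k=3 load: inc=-2.024221, refl=-2.024221·1.000000=-2.0242; V=5.294118+-2.024221+-2.024221=1.2457
k=4 src: inc=-2.024221, refl=-2.024221·-0.764706=1.5479; V=3.269896+-2.024221+1.547934=2.7936
k=5 load: inc=1.547934, refl=1.547934·1.000000=1.5479; V=1.245675+1.547934+1.547934=4.3415
k=6 src: inc=1.547934, refl=1.547934·-0.764706=-1.1837; V=2.793609+1.547934+-1.183714=3.1578
k=7 load: inc=-1.183714, refl=-1.183714·1.000000=-1.1837; V=4.341543+-1.183714+-1.183714=1.9741
k=8 src: inc=-1.183714, refl=-1.183714·-0.764706=0.9052; V=3.157829+-1.183714+0.905193=2.8793
k=9 load: inc=0.905193, refl=0.905193·1.000000=0.9052; V=1.974114+0.905193+0.905193=3.7845
k=10 src: inc=0.905193, refl=0.905193·-0.764706=-0.6922; V=2.879308+0.905193+-0.692207=3.0923

0 0 source 2.6471
1 5 load 5.2941
2 10 source 3.2699
3 15 load 1.2457
4 20 source 2.7936
5 25 load 4.3415
6 30 source 3.1578
7 35 load 1.9741
8 40 source 2.8793
9 45 load 3.7845
10 50 source 3.0923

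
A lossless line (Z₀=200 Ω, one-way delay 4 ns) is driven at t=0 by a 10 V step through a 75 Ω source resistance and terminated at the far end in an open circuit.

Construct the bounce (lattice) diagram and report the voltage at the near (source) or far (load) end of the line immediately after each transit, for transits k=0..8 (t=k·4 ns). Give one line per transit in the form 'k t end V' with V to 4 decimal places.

Γ_L=1.000000, Γ_S=-0.454545; launch V₁=10·200/275=7.272727
k=0 src: V=7.2727
k=1 load: inc=7.272727, refl=7.272727·1.000000=7.2727; V=0.000000+7.272727+7.272727=14.5455
k=2 src: inc=7.272727, refl=7.272727·-0.454545=-3.3058; V=7.272727+7.272727+-3.305785=11.2397
k=3 load: inc=-3.305785, refl=-3.305785·1.000000=-3.3058; V=14.545455+-3.305785+-3.305785=7.9339
k=4 src: inc=-3.305785, refl=-3.305785·-0.454545=1.5026; V=11.239669+-3.305785+1.502630=9.4365
k=5 load: inc=1.502630, refl=1.502630·1.000000=1.5026; V=7.933884+1.502630+1.502630=10.9391
k=6 src: inc=1.502630, refl=1.502630·-0.454545=-0.6830; V=9.436514+1.502630+-0.683013=10.2561
k=7 load: inc=-0.683013, refl=-0.683013·1.000000=-0.6830; V=10.939144+-0.683013+-0.683013=9.5731
k=8 src: inc=-0.683013, refl=-0.683013·-0.454545=0.3105; V=10.256130+-0.683013+0.310461=9.8836

0 0 source 7.2727
1 4 load 14.5455
2 8 source 11.2397
3 12 load 7.9339
4 16 source 9.4365
5 20 load 10.9391
6 24 source 10.2561
7 28 load 9.5731
8 32 source 9.8836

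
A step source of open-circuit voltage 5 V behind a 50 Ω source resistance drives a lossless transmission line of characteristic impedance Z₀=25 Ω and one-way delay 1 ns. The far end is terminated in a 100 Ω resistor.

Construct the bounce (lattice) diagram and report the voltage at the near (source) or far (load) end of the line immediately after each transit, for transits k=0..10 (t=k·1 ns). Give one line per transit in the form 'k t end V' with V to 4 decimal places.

Γ_L=0.600000, Γ_S=0.333333; launch V₁=5·25/75=1.666667
k=0 src: V=1.6667
k=1 load: inc=1.666667, refl=1.666667·0.600000=1.0000; V=0.000000+1.666667+1.000000=2.6667
k=2 src: inc=1.000000, refl=1.000000·0.333333=0.3333; V=1.666667+1.000000+0.333333=3.0000
k=3 load: inc=0.333333, refl=0.333333·0.600000=0.2000; V=2.666667+0.333333+0.200000=3.2000
k=4 src: inc=0.200000, refl=0.200000·0.333333=0.0667; V=3.000000+0.200000+0.066667=3.2667
k=5 load: inc=0.066667, refl=0.066667·0.600000=0.0400; V=3.200000+0.066667+0.040000=3.3067
k=6 src: inc=0.040000, refl=0.040000·0.333333=0.0133; V=3.266667+0.040000+0.013333=3.3200
k=7 load: inc=0.013333, refl=0.013333·0.600000=0.0080; V=3.306667+0.013333+0.008000=3.3280
k=8 src: inc=0.008000, refl=0.008000·0.333333=0.0027; V=3.320000+0.008000+0.002667=3.3307
k=9 load: inc=0.002667, refl=0.002667·0.600000=0.0016; V=3.328000+0.002667+0.001600=3.3323
k=10 src: inc=0.001600, refl=0.001600·0.333333=0.0005; V=3.330667+0.001600+0.000533=3.3328

0 0 source 1.6667
1 1 load 2.6667
2 2 source 3.0000
3 3 load 3.2000
4 4 source 3.2667
5 5 load 3.3067
6 6 source 3.3200
7 7 load 3.3280
8 8 source 3.3307
9 9 load 3.3323
10 10 source 3.3328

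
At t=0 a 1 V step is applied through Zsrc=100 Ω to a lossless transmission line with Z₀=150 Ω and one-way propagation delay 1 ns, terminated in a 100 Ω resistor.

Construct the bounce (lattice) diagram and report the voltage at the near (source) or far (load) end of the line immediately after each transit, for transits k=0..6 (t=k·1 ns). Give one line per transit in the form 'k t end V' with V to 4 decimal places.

Γ_L=-0.200000, Γ_S=-0.200000; launch V₁=1·150/250=0.600000
k=0 src: V=0.6000
k=1 load: inc=0.600000, refl=0.600000·-0.200000=-0.1200; V=0.000000+0.600000+-0.120000=0.4800
k=2 src: inc=-0.120000, refl=-0.120000·-0.200000=0.0240; V=0.600000+-0.120000+0.024000=0.5040
k=3 load: inc=0.024000, refl=0.024000·-0.200000=-0.0048; V=0.480000+0.024000+-0.004800=0.4992
k=4 src: inc=-0.004800, refl=-0.004800·-0.200000=0.0010; V=0.504000+-0.004800+0.000960=0.5002
k=5 load: inc=0.000960, refl=0.000960·-0.200000=-0.0002; V=0.499200+0.000960+-0.000192=0.5000
k=6 src: inc=-0.000192, refl=-0.000192·-0.200000=0.0000; V=0.500160+-0.000192+0.000038=0.5000

0 0 source 0.6000
1 1 load 0.4800
2 2 source 0.5040
3 3 load 0.4992
4 4 source 0.5002
5 5 load 0.5000
6 6 source 0.5000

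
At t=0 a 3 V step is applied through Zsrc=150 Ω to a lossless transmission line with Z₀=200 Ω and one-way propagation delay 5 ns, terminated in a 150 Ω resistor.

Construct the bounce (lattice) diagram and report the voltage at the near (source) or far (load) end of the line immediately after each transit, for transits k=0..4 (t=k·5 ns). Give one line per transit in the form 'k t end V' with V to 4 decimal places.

0 0 source 1.7143
1 5 load 1.4694
2 10 source 1.5044
3 15 load 1.4994
4 20 source 1.5001

Γ_L=-0.142857, Γ_S=-0.142857; launch V₁=3·200/350=1.714286
k=0 src: V=1.7143
k=1 load: inc=1.714286, refl=1.714286·-0.142857=-0.2449; V=0.000000+1.714286+-0.244898=1.4694
k=2 src: inc=-0.244898, refl=-0.244898·-0.142857=0.0350; V=1.714286+-0.244898+0.034985=1.5044
k=3 load: inc=0.034985, refl=0.034985·-0.142857=-0.0050; V=1.469388+0.034985+-0.004998=1.4994
k=4 src: inc=-0.004998, refl=-0.004998·-0.142857=0.0007; V=1.504373+-0.004998+0.000714=1.5001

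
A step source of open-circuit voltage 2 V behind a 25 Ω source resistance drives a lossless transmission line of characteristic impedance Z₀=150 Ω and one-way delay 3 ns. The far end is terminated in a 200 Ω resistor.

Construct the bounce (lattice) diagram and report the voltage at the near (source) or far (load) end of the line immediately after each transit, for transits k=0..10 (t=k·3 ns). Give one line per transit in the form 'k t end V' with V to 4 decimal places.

0 0 source 1.7143
1 3 load 1.9592
2 6 source 1.7843
3 9 load 1.7593
4 12 source 1.7771
5 15 load 1.7797
6 18 source 1.7778
7 21 load 1.7776
8 24 source 1.7778
9 27 load 1.7778
10 30 source 1.7778

Γ_L=0.142857, Γ_S=-0.714286; launch V₁=2·150/175=1.714286
k=0 src: V=1.7143
k=1 load: inc=1.714286, refl=1.714286·0.142857=0.2449; V=0.000000+1.714286+0.244898=1.9592
k=2 src: inc=0.244898, refl=0.244898·-0.714286=-0.1749; V=1.714286+0.244898+-0.174927=1.7843
k=3 load: inc=-0.174927, refl=-0.174927·0.142857=-0.0250; V=1.959184+-0.174927+-0.024990=1.7593
k=4 src: inc=-0.024990, refl=-0.024990·-0.714286=0.0178; V=1.784257+-0.024990+0.017850=1.7771
k=5 load: inc=0.017850, refl=0.017850·0.142857=0.0025; V=1.759267+0.017850+0.002550=1.7797
k=6 src: inc=0.002550, refl=0.002550·-0.714286=-0.0018; V=1.777117+0.002550+-0.001821=1.7778
k=7 load: inc=-0.001821, refl=-0.001821·0.142857=-0.0003; V=1.779667+-0.001821+-0.000260=1.7776
k=8 src: inc=-0.000260, refl=-0.000260·-0.714286=0.0002; V=1.777845+-0.000260+0.000186=1.7778
k=9 load: inc=0.000186, refl=0.000186·0.142857=0.0000; V=1.777585+0.000186+0.000027=1.7778
k=10 src: inc=0.000027, refl=0.000027·-0.714286=-0.0000; V=1.777771+0.000027+-0.000019=1.7778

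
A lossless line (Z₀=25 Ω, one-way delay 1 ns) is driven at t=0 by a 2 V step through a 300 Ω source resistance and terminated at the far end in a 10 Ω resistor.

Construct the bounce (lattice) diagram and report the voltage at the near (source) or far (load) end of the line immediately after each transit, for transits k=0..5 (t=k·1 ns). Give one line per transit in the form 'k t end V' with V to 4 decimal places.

Γ_L=-0.428571, Γ_S=0.846154; launch V₁=2·25/325=0.153846
k=0 src: V=0.1538
k=1 load: inc=0.153846, refl=0.153846·-0.428571=-0.0659; V=0.000000+0.153846+-0.065934=0.0879
k=2 src: inc=-0.065934, refl=-0.065934·0.846154=-0.0558; V=0.153846+-0.065934+-0.055790=0.0321
k=3 load: inc=-0.055790, refl=-0.055790·-0.428571=0.0239; V=0.087912+-0.055790+0.023910=0.0560
k=4 src: inc=0.023910, refl=0.023910·0.846154=0.0202; V=0.032122+0.023910+0.020232=0.0763
k=5 load: inc=0.020232, refl=0.020232·-0.428571=-0.0087; V=0.056032+0.020232+-0.008671=0.0676

0 0 source 0.1538
1 1 load 0.0879
2 2 source 0.0321
3 3 load 0.0560
4 4 source 0.0763
5 5 load 0.0676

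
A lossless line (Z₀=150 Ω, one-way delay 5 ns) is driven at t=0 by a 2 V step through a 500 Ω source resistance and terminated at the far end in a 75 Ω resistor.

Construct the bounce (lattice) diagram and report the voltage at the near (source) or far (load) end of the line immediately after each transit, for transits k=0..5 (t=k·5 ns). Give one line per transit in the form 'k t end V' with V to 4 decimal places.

Γ_L=-0.333333, Γ_S=0.538462; launch V₁=2·150/650=0.461538
k=0 src: V=0.4615
k=1 load: inc=0.461538, refl=0.461538·-0.333333=-0.1538; V=0.000000+0.461538+-0.153846=0.3077
k=2 src: inc=-0.153846, refl=-0.153846·0.538462=-0.0828; V=0.461538+-0.153846+-0.082840=0.2249
k=3 load: inc=-0.082840, refl=-0.082840·-0.333333=0.0276; V=0.307692+-0.082840+0.027613=0.2525
k=4 src: inc=0.027613, refl=0.027613·0.538462=0.0149; V=0.224852+0.027613+0.014869=0.2673
k=5 load: inc=0.014869, refl=0.014869·-0.333333=-0.0050; V=0.252465+0.014869+-0.004956=0.2624

0 0 source 0.4615
1 5 load 0.3077
2 10 source 0.2249
3 15 load 0.2525
4 20 source 0.2673
5 25 load 0.2624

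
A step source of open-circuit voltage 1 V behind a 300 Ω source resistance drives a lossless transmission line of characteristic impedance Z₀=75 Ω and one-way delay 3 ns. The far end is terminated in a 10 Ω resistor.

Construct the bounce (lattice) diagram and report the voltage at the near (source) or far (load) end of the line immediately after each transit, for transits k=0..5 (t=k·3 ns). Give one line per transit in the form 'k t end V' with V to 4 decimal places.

Γ_L=-0.764706, Γ_S=0.600000; launch V₁=1·75/375=0.200000
k=0 src: V=0.2000
k=1 load: inc=0.200000, refl=0.200000·-0.764706=-0.1529; V=0.000000+0.200000+-0.152941=0.0471
k=2 src: inc=-0.152941, refl=-0.152941·0.600000=-0.0918; V=0.200000+-0.152941+-0.091765=-0.0447
k=3 load: inc=-0.091765, refl=-0.091765·-0.764706=0.0702; V=0.047059+-0.091765+0.070173=0.0255
k=4 src: inc=0.070173, refl=0.070173·0.600000=0.0421; V=-0.044706+0.070173+0.042104=0.0676
k=5 load: inc=0.042104, refl=0.042104·-0.764706=-0.0322; V=0.025467+0.042104+-0.032197=0.0354

0 0 source 0.2000
1 3 load 0.0471
2 6 source -0.0447
3 9 load 0.0255
4 12 source 0.0676
5 15 load 0.0354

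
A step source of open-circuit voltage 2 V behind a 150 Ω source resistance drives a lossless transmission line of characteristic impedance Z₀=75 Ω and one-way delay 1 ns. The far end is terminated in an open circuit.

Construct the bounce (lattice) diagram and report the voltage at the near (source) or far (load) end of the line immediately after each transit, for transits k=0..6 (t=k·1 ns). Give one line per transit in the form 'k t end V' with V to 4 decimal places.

0 0 source 0.6667
1 1 load 1.3333
2 2 source 1.5556
3 3 load 1.7778
4 4 source 1.8519
5 5 load 1.9259
6 6 source 1.9506

Γ_L=1.000000, Γ_S=0.333333; launch V₁=2·75/225=0.666667
k=0 src: V=0.6667
k=1 load: inc=0.666667, refl=0.666667·1.000000=0.6667; V=0.000000+0.666667+0.666667=1.3333
k=2 src: inc=0.666667, refl=0.666667·0.333333=0.2222; V=0.666667+0.666667+0.222222=1.5556
k=3 load: inc=0.222222, refl=0.222222·1.000000=0.2222; V=1.333333+0.222222+0.222222=1.7778
k=4 src: inc=0.222222, refl=0.222222·0.333333=0.0741; V=1.555556+0.222222+0.074074=1.8519
k=5 load: inc=0.074074, refl=0.074074·1.000000=0.0741; V=1.777778+0.074074+0.074074=1.9259
k=6 src: inc=0.074074, refl=0.074074·0.333333=0.0247; V=1.851852+0.074074+0.024691=1.9506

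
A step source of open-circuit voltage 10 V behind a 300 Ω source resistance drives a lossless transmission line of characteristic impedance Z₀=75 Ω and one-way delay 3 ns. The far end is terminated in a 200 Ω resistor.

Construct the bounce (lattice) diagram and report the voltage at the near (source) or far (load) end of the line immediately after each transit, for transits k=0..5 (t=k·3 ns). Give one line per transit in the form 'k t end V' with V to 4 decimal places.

Γ_L=0.454545, Γ_S=0.600000; launch V₁=10·75/375=2.000000
k=0 src: V=2.0000
k=1 load: inc=2.000000, refl=2.000000·0.454545=0.9091; V=0.000000+2.000000+0.909091=2.9091
k=2 src: inc=0.909091, refl=0.909091·0.600000=0.5455; V=2.000000+0.909091+0.545455=3.4545
k=3 load: inc=0.545455, refl=0.545455·0.454545=0.2479; V=2.909091+0.545455+0.247934=3.7025
k=4 src: inc=0.247934, refl=0.247934·0.600000=0.1488; V=3.454545+0.247934+0.148760=3.8512
k=5 load: inc=0.148760, refl=0.148760·0.454545=0.0676; V=3.702479+0.148760+0.067618=3.9189

0 0 source 2.0000
1 3 load 2.9091
2 6 source 3.4545
3 9 load 3.7025
4 12 source 3.8512
5 15 load 3.9189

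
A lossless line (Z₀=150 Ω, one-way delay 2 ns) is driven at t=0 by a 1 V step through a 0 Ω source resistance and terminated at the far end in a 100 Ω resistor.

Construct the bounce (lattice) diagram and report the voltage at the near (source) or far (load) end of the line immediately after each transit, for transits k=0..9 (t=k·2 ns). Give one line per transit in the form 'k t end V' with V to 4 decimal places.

Γ_L=-0.200000, Γ_S=-1.000000; launch V₁=1·150/150=1.000000
k=0 src: V=1.0000
k=1 load: inc=1.000000, refl=1.000000·-0.200000=-0.2000; V=0.000000+1.000000+-0.200000=0.8000
k=2 src: inc=-0.200000, refl=-0.200000·-1.000000=0.2000; V=1.000000+-0.200000+0.200000=1.0000
k=3 load: inc=0.200000, refl=0.200000·-0.200000=-0.0400; V=0.800000+0.200000+-0.040000=0.9600
k=4 src: inc=-0.040000, refl=-0.040000·-1.000000=0.0400; V=1.000000+-0.040000+0.040000=1.0000
k=5 load: inc=0.040000, refl=0.040000·-0.200000=-0.0080; V=0.960000+0.040000+-0.008000=0.9920
k=6 src: inc=-0.008000, refl=-0.008000·-1.000000=0.0080; V=1.000000+-0.008000+0.008000=1.0000
k=7 load: inc=0.008000, refl=0.008000·-0.200000=-0.0016; V=0.992000+0.008000+-0.001600=0.9984
k=8 src: inc=-0.001600, refl=-0.001600·-1.000000=0.0016; V=1.000000+-0.001600+0.001600=1.0000
k=9 load: inc=0.001600, refl=0.001600·-0.200000=-0.0003; V=0.998400+0.001600+-0.000320=0.9997

0 0 source 1.0000
1 2 load 0.8000
2 4 source 1.0000
3 6 load 0.9600
4 8 source 1.0000
5 10 load 0.9920
6 12 source 1.0000
7 14 load 0.9984
8 16 source 1.0000
9 18 load 0.9997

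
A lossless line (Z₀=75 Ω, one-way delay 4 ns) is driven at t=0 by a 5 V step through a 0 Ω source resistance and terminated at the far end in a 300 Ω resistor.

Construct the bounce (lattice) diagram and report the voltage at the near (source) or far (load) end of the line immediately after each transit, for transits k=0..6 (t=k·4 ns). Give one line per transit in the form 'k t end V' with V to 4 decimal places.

Γ_L=0.600000, Γ_S=-1.000000; launch V₁=5·75/75=5.000000
k=0 src: V=5.0000
k=1 load: inc=5.000000, refl=5.000000·0.600000=3.0000; V=0.000000+5.000000+3.000000=8.0000
k=2 src: inc=3.000000, refl=3.000000·-1.000000=-3.0000; V=5.000000+3.000000+-3.000000=5.0000
k=3 load: inc=-3.000000, refl=-3.000000·0.600000=-1.8000; V=8.000000+-3.000000+-1.800000=3.2000
k=4 src: inc=-1.800000, refl=-1.800000·-1.000000=1.8000; V=5.000000+-1.800000+1.800000=5.0000
k=5 load: inc=1.800000, refl=1.800000·0.600000=1.0800; V=3.200000+1.800000+1.080000=6.0800
k=6 src: inc=1.080000, refl=1.080000·-1.000000=-1.0800; V=5.000000+1.080000+-1.080000=5.0000

0 0 source 5.0000
1 4 load 8.0000
2 8 source 5.0000
3 12 load 3.2000
4 16 source 5.0000
5 20 load 6.0800
6 24 source 5.0000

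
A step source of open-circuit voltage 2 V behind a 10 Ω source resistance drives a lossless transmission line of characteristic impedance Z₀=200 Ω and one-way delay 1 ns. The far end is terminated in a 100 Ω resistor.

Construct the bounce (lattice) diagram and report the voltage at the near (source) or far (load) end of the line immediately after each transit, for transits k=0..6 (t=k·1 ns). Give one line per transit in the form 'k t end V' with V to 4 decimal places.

0 0 source 1.9048
1 1 load 1.2698
2 2 source 1.8443
3 3 load 1.6528
4 4 source 1.8261
5 5 load 1.7683
6 6 source 1.8206

Γ_L=-0.333333, Γ_S=-0.904762; launch V₁=2·200/210=1.904762
k=0 src: V=1.9048
k=1 load: inc=1.904762, refl=1.904762·-0.333333=-0.6349; V=0.000000+1.904762+-0.634921=1.2698
k=2 src: inc=-0.634921, refl=-0.634921·-0.904762=0.5745; V=1.904762+-0.634921+0.574452=1.8443
k=3 load: inc=0.574452, refl=0.574452·-0.333333=-0.1915; V=1.269841+0.574452+-0.191484=1.6528
k=4 src: inc=-0.191484, refl=-0.191484·-0.904762=0.1732; V=1.844293+-0.191484+0.173247=1.8261
k=5 load: inc=0.173247, refl=0.173247·-0.333333=-0.0577; V=1.652809+0.173247+-0.057749=1.7683
k=6 src: inc=-0.057749, refl=-0.057749·-0.904762=0.0522; V=1.826057+-0.057749+0.052249=1.8206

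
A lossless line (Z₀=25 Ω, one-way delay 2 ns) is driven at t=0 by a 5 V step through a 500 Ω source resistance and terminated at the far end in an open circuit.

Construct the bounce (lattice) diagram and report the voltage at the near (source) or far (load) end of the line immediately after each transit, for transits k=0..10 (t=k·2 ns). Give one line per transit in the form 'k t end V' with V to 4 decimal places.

Γ_L=1.000000, Γ_S=0.904762; launch V₁=5·25/525=0.238095
k=0 src: V=0.2381
k=1 load: inc=0.238095, refl=0.238095·1.000000=0.2381; V=0.000000+0.238095+0.238095=0.4762
k=2 src: inc=0.238095, refl=0.238095·0.904762=0.2154; V=0.238095+0.238095+0.215420=0.6916
k=3 load: inc=0.215420, refl=0.215420·1.000000=0.2154; V=0.476190+0.215420+0.215420=0.9070
k=4 src: inc=0.215420, refl=0.215420·0.904762=0.1949; V=0.691610+0.215420+0.194903=1.1019
k=5 load: inc=0.194903, refl=0.194903·1.000000=0.1949; V=0.907029+0.194903+0.194903=1.2968
k=6 src: inc=0.194903, refl=0.194903·0.904762=0.1763; V=1.101933+0.194903+0.176341=1.4732
k=7 load: inc=0.176341, refl=0.176341·1.000000=0.1763; V=1.296836+0.176341+0.176341=1.6495
k=8 src: inc=0.176341, refl=0.176341·0.904762=0.1595; V=1.473177+0.176341+0.159547=1.8091
k=9 load: inc=0.159547, refl=0.159547·1.000000=0.1595; V=1.649518+0.159547+0.159547=1.9686
k=10 src: inc=0.159547, refl=0.159547·0.904762=0.1444; V=1.809065+0.159547+0.144352=2.1130

0 0 source 0.2381
1 2 load 0.4762
2 4 source 0.6916
3 6 load 0.9070
4 8 source 1.1019
5 10 load 1.2968
6 12 source 1.4732
7 14 load 1.6495
8 16 source 1.8091
9 18 load 1.9686
10 20 source 2.1130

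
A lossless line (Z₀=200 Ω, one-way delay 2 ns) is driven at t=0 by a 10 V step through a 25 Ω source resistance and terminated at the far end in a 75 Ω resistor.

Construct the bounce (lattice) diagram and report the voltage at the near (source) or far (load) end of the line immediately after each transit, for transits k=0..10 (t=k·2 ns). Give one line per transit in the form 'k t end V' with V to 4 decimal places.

Γ_L=-0.454545, Γ_S=-0.777778; launch V₁=10·200/225=8.888889
k=0 src: V=8.8889
k=1 load: inc=8.888889, refl=8.888889·-0.454545=-4.0404; V=0.000000+8.888889+-4.040404=4.8485
k=2 src: inc=-4.040404, refl=-4.040404·-0.777778=3.1425; V=8.888889+-4.040404+3.142536=7.9910
k=3 load: inc=3.142536, refl=3.142536·-0.454545=-1.4284; V=4.848485+3.142536+-1.428426=6.5626
k=4 src: inc=-1.428426, refl=-1.428426·-0.777778=1.1110; V=7.991021+-1.428426+1.110998=7.6736
k=5 load: inc=1.110998, refl=1.110998·-0.454545=-0.5050; V=6.562596+1.110998+-0.504999=7.1686
k=6 src: inc=-0.504999, refl=-0.504999·-0.777778=0.3928; V=7.673593+-0.504999+0.392777=7.5614
k=7 load: inc=0.392777, refl=0.392777·-0.454545=-0.1785; V=7.168594+0.392777+-0.178535=7.3828
k=8 src: inc=-0.178535, refl=-0.178535·-0.777778=0.1389; V=7.561371+-0.178535+0.138861=7.5217
k=9 load: inc=0.138861, refl=0.138861·-0.454545=-0.0631; V=7.382836+0.138861+-0.063118=7.4586
k=10 src: inc=-0.063118, refl=-0.063118·-0.777778=0.0491; V=7.521697+-0.063118+0.049092=7.5077

0 0 source 8.8889
1 2 load 4.8485
2 4 source 7.9910
3 6 load 6.5626
4 8 source 7.6736
5 10 load 7.1686
6 12 source 7.5614
7 14 load 7.3828
8 16 source 7.5217
9 18 load 7.4586
10 20 source 7.5077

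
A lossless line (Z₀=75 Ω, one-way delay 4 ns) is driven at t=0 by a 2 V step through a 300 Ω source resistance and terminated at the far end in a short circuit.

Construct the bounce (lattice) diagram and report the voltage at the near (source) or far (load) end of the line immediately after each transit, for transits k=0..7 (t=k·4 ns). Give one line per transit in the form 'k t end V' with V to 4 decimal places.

0 0 source 0.4000
1 4 load 0.0000
2 8 source -0.2400
3 12 load 0.0000
4 16 source 0.1440
5 20 load 0.0000
6 24 source -0.0864
7 28 load 0.0000

Γ_L=-1.000000, Γ_S=0.600000; launch V₁=2·75/375=0.400000
k=0 src: V=0.4000
k=1 load: inc=0.400000, refl=0.400000·-1.000000=-0.4000; V=0.000000+0.400000+-0.400000=0.0000
k=2 src: inc=-0.400000, refl=-0.400000·0.600000=-0.2400; V=0.400000+-0.400000+-0.240000=-0.2400
k=3 load: inc=-0.240000, refl=-0.240000·-1.000000=0.2400; V=0.000000+-0.240000+0.240000=0.0000
k=4 src: inc=0.240000, refl=0.240000·0.600000=0.1440; V=-0.240000+0.240000+0.144000=0.1440
k=5 load: inc=0.144000, refl=0.144000·-1.000000=-0.1440; V=0.000000+0.144000+-0.144000=0.0000
k=6 src: inc=-0.144000, refl=-0.144000·0.600000=-0.0864; V=0.144000+-0.144000+-0.086400=-0.0864
k=7 load: inc=-0.086400, refl=-0.086400·-1.000000=0.0864; V=0.000000+-0.086400+0.086400=0.0000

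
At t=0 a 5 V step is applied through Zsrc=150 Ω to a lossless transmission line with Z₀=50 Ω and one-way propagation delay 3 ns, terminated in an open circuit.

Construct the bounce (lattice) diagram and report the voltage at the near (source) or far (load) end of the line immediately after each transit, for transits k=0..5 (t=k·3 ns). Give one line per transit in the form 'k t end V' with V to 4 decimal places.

Γ_L=1.000000, Γ_S=0.500000; launch V₁=5·50/200=1.250000
k=0 src: V=1.2500
k=1 load: inc=1.250000, refl=1.250000·1.000000=1.2500; V=0.000000+1.250000+1.250000=2.5000
k=2 src: inc=1.250000, refl=1.250000·0.500000=0.6250; V=1.250000+1.250000+0.625000=3.1250
k=3 load: inc=0.625000, refl=0.625000·1.000000=0.6250; V=2.500000+0.625000+0.625000=3.7500
k=4 src: inc=0.625000, refl=0.625000·0.500000=0.3125; V=3.125000+0.625000+0.312500=4.0625
k=5 load: inc=0.312500, refl=0.312500·1.000000=0.3125; V=3.750000+0.312500+0.312500=4.3750

0 0 source 1.2500
1 3 load 2.5000
2 6 source 3.1250
3 9 load 3.7500
4 12 source 4.0625
5 15 load 4.3750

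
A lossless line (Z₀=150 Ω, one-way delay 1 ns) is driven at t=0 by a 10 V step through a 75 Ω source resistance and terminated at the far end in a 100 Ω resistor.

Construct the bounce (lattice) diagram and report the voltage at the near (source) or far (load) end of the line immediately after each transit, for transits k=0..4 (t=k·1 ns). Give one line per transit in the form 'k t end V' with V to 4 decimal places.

Γ_L=-0.200000, Γ_S=-0.333333; launch V₁=10·150/225=6.666667
k=0 src: V=6.6667
k=1 load: inc=6.666667, refl=6.666667·-0.200000=-1.3333; V=0.000000+6.666667+-1.333333=5.3333
k=2 src: inc=-1.333333, refl=-1.333333·-0.333333=0.4444; V=6.666667+-1.333333+0.444444=5.7778
k=3 load: inc=0.444444, refl=0.444444·-0.200000=-0.0889; V=5.333333+0.444444+-0.088889=5.6889
k=4 src: inc=-0.088889, refl=-0.088889·-0.333333=0.0296; V=5.777778+-0.088889+0.029630=5.7185

0 0 source 6.6667
1 1 load 5.3333
2 2 source 5.7778
3 3 load 5.6889
4 4 source 5.7185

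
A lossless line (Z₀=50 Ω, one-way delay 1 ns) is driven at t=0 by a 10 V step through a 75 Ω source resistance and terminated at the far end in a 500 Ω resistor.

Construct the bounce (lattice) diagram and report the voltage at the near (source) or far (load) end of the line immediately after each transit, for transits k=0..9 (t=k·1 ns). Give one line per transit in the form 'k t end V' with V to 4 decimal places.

0 0 source 4.0000
1 1 load 7.2727
2 2 source 7.9273
3 3 load 8.4628
4 4 source 8.5699
5 5 load 8.6576
6 6 source 8.6751
7 7 load 8.6894
8 8 source 8.6923
9 9 load 8.6946

Γ_L=0.818182, Γ_S=0.200000; launch V₁=10·50/125=4.000000
k=0 src: V=4.0000
k=1 load: inc=4.000000, refl=4.000000·0.818182=3.2727; V=0.000000+4.000000+3.272727=7.2727
k=2 src: inc=3.272727, refl=3.272727·0.200000=0.6545; V=4.000000+3.272727+0.654545=7.9273
k=3 load: inc=0.654545, refl=0.654545·0.818182=0.5355; V=7.272727+0.654545+0.535537=8.4628
k=4 src: inc=0.535537, refl=0.535537·0.200000=0.1071; V=7.927273+0.535537+0.107107=8.5699
k=5 load: inc=0.107107, refl=0.107107·0.818182=0.0876; V=8.462810+0.107107+0.087633=8.6576
k=6 src: inc=0.087633, refl=0.087633·0.200000=0.0175; V=8.569917+0.087633+0.017527=8.6751
k=7 load: inc=0.017527, refl=0.017527·0.818182=0.0143; V=8.657551+0.017527+0.014340=8.6894
k=8 src: inc=0.014340, refl=0.014340·0.200000=0.0029; V=8.675077+0.014340+0.002868=8.6923
k=9 load: inc=0.002868, refl=0.002868·0.818182=0.0023; V=8.689417+0.002868+0.002347=8.6946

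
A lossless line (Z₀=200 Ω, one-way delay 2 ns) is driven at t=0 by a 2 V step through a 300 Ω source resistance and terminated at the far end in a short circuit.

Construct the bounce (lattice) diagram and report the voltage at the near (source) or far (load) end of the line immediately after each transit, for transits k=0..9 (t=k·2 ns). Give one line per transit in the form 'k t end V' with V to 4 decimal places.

0 0 source 0.8000
1 2 load 0.0000
2 4 source -0.1600
3 6 load 0.0000
4 8 source 0.0320
5 10 load 0.0000
6 12 source -0.0064
7 14 load 0.0000
8 16 source 0.0013
9 18 load 0.0000

Γ_L=-1.000000, Γ_S=0.200000; launch V₁=2·200/500=0.800000
k=0 src: V=0.8000
k=1 load: inc=0.800000, refl=0.800000·-1.000000=-0.8000; V=0.000000+0.800000+-0.800000=0.0000
k=2 src: inc=-0.800000, refl=-0.800000·0.200000=-0.1600; V=0.800000+-0.800000+-0.160000=-0.1600
k=3 load: inc=-0.160000, refl=-0.160000·-1.000000=0.1600; V=0.000000+-0.160000+0.160000=0.0000
k=4 src: inc=0.160000, refl=0.160000·0.200000=0.0320; V=-0.160000+0.160000+0.032000=0.0320
k=5 load: inc=0.032000, refl=0.032000·-1.000000=-0.0320; V=0.000000+0.032000+-0.032000=0.0000
k=6 src: inc=-0.032000, refl=-0.032000·0.200000=-0.0064; V=0.032000+-0.032000+-0.006400=-0.0064
k=7 load: inc=-0.006400, refl=-0.006400·-1.000000=0.0064; V=0.000000+-0.006400+0.006400=0.0000
k=8 src: inc=0.006400, refl=0.006400·0.200000=0.0013; V=-0.006400+0.006400+0.001280=0.0013
k=9 load: inc=0.001280, refl=0.001280·-1.000000=-0.0013; V=0.000000+0.001280+-0.001280=0.0000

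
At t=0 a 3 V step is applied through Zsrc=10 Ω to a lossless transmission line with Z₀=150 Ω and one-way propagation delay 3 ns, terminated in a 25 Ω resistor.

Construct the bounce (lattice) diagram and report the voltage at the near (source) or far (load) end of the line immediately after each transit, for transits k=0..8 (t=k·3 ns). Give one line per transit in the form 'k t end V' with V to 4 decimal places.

Γ_L=-0.714286, Γ_S=-0.875000; launch V₁=3·150/160=2.812500
k=0 src: V=2.8125
k=1 load: inc=2.812500, refl=2.812500·-0.714286=-2.0089; V=0.000000+2.812500+-2.008929=0.8036
k=2 src: inc=-2.008929, refl=-2.008929·-0.875000=1.7578; V=2.812500+-2.008929+1.757812=2.5614
k=3 load: inc=1.757812, refl=1.757812·-0.714286=-1.2556; V=0.803571+1.757812+-1.255580=1.3058
k=4 src: inc=-1.255580, refl=-1.255580·-0.875000=1.0986; V=2.561384+-1.255580+1.098633=2.4044
k=5 load: inc=1.098633, refl=1.098633·-0.714286=-0.7847; V=1.305804+1.098633+-0.784738=1.6197
k=6 src: inc=-0.784738, refl=-0.784738·-0.875000=0.6866; V=2.404436+-0.784738+0.686646=2.3063
k=7 load: inc=0.686646, refl=0.686646·-0.714286=-0.4905; V=1.619699+0.686646+-0.490461=1.8159
k=8 src: inc=-0.490461, refl=-0.490461·-0.875000=0.4292; V=2.306344+-0.490461+0.429153=2.2450

0 0 source 2.8125
1 3 load 0.8036
2 6 source 2.5614
3 9 load 1.3058
4 12 source 2.4044
5 15 load 1.6197
6 18 source 2.3063
7 21 load 1.8159
8 24 source 2.2450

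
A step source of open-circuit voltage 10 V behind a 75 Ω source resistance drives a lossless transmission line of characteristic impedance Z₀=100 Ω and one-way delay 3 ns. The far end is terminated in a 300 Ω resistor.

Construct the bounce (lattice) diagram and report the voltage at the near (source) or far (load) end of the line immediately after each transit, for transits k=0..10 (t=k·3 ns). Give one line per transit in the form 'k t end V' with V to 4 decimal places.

Γ_L=0.500000, Γ_S=-0.142857; launch V₁=10·100/175=5.714286
k=0 src: V=5.7143
k=1 load: inc=5.714286, refl=5.714286·0.500000=2.8571; V=0.000000+5.714286+2.857143=8.5714
k=2 src: inc=2.857143, refl=2.857143·-0.142857=-0.4082; V=5.714286+2.857143+-0.408163=8.1633
k=3 load: inc=-0.408163, refl=-0.408163·0.500000=-0.2041; V=8.571429+-0.408163+-0.204082=7.9592
k=4 src: inc=-0.204082, refl=-0.204082·-0.142857=0.0292; V=8.163265+-0.204082+0.029155=7.9883
k=5 load: inc=0.029155, refl=0.029155·0.500000=0.0146; V=7.959184+0.029155+0.014577=8.0029
k=6 src: inc=0.014577, refl=0.014577·-0.142857=-0.0021; V=7.988338+0.014577+-0.002082=8.0008
k=7 load: inc=-0.002082, refl=-0.002082·0.500000=-0.0010; V=8.002915+-0.002082+-0.001041=7.9998
k=8 src: inc=-0.001041, refl=-0.001041·-0.142857=0.0001; V=8.000833+-0.001041+0.000149=7.9999
k=9 load: inc=0.000149, refl=0.000149·0.500000=0.0001; V=7.999792+0.000149+0.000074=8.0000
k=10 src: inc=0.000074, refl=0.000074·-0.142857=-0.0000; V=7.999941+0.000074+-0.000011=8.0000

0 0 source 5.7143
1 3 load 8.5714
2 6 source 8.1633
3 9 load 7.9592
4 12 source 7.9883
5 15 load 8.0029
6 18 source 8.0008
7 21 load 7.9998
8 24 source 7.9999
9 27 load 8.0000
10 30 source 8.0000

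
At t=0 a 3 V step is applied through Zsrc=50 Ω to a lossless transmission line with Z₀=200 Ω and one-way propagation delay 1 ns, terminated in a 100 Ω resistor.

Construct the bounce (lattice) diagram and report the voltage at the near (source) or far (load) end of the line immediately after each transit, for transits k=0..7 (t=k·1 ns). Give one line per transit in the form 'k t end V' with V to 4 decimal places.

Γ_L=-0.333333, Γ_S=-0.600000; launch V₁=3·200/250=2.400000
k=0 src: V=2.4000
k=1 load: inc=2.400000, refl=2.400000·-0.333333=-0.8000; V=0.000000+2.400000+-0.800000=1.6000
k=2 src: inc=-0.800000, refl=-0.800000·-0.600000=0.4800; V=2.400000+-0.800000+0.480000=2.0800
k=3 load: inc=0.480000, refl=0.480000·-0.333333=-0.1600; V=1.600000+0.480000+-0.160000=1.9200
k=4 src: inc=-0.160000, refl=-0.160000·-0.600000=0.0960; V=2.080000+-0.160000+0.096000=2.0160
k=5 load: inc=0.096000, refl=0.096000·-0.333333=-0.0320; V=1.920000+0.096000+-0.032000=1.9840
k=6 src: inc=-0.032000, refl=-0.032000·-0.600000=0.0192; V=2.016000+-0.032000+0.019200=2.0032
k=7 load: inc=0.019200, refl=0.019200·-0.333333=-0.0064; V=1.984000+0.019200+-0.006400=1.9968

0 0 source 2.4000
1 1 load 1.6000
2 2 source 2.0800
3 3 load 1.9200
4 4 source 2.0160
5 5 load 1.9840
6 6 source 2.0032
7 7 load 1.9968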